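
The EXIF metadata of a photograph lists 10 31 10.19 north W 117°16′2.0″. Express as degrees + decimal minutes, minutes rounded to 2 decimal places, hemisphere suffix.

10° 31.17′ N, 117° 16.03′ W

Lat: seconds/60 = 0.16983; minutes = 31 + 0.16983 = 31.1698
Longitude: 16 + 2/60 = 16.0333′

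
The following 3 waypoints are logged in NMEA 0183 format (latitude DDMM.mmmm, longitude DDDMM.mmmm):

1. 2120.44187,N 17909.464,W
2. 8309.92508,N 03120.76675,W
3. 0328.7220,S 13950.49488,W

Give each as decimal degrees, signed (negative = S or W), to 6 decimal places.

1. 21.340698, -179.157733
2. 83.165418, -31.346113
3. -3.478700, -139.841581

Point 1:
  φ: split at 2 digits → 21° and 20.44187′; 21 + 20.44187/60 = 21.3406978
  N ⇒ keep positive
  λ: split at 3 digits → 179° and 9.464′; 179 + 9.464/60 = 179.1577333
  W ⇒ negate
Point 2:
  φ: degrees = first 2 digits = 83, minutes = 9.92508; 83 + 9.92508/60 = 83.1654180
  N → positive
  Longitude: degrees = first 3 digits = 31, minutes = 20.76675; 31 + 20.76675/60 = 31.3461125
  W → negative
Point 3:
  φ: degrees = first 2 digits = 3, minutes = 28.722; 3 + 28.722/60 = 3.4787000
  S → negative
  Lon: split at 3 digits → 139° and 50.49488′; 139 + 50.49488/60 = 139.8415813
  W → negative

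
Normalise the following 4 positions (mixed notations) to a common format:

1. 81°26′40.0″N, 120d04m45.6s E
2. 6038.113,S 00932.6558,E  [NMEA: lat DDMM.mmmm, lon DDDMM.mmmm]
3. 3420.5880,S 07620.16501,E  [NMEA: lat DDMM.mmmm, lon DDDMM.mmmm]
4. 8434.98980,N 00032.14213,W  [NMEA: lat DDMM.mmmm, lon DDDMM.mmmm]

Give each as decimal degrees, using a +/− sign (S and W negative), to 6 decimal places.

Point 1:
  Latitude: 81° + 26/60 + 40/3600 = 81 + 0.433333 + 0.011111 = 81.4444444
  N → positive
  λ: 120° + 4/60 + 45.6/3600 = 120 + 0.066667 + 0.012667 = 120.0793333
  E ⇒ keep positive
Point 2:
  Lat: degrees = first 2 digits = 60, minutes = 38.113; 60 + 38.113/60 = 60.6352167
  S ⇒ negate
  Longitude: degrees = first 3 digits = 9, minutes = 32.6558; 9 + 32.6558/60 = 9.5442633
  E → positive
Point 3:
  φ: split at 2 digits → 34° and 20.588′; 34 + 20.588/60 = 34.3431333
  S → negative
  Lon: degrees = first 3 digits = 76, minutes = 20.16501; 76 + 20.16501/60 = 76.3360835
  E → positive
Point 4:
  Latitude: split at 2 digits → 84° and 34.9898′; 84 + 34.9898/60 = 84.5831633
  N ⇒ keep positive
  λ: degrees = first 3 digits = 0, minutes = 32.14213; 0 + 32.14213/60 = 0.5357022
  W ⇒ negate

1. 81.444444, 120.079333
2. -60.635217, 9.544263
3. -34.343133, 76.336084
4. 84.583163, -0.535702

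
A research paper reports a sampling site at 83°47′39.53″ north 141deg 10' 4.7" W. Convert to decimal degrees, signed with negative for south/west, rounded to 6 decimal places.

83.794314, -141.167972

φ: 83° + 47/60 + 39.53/3600 = 83 + 0.783333 + 0.010981 = 83.7943139
N → positive
λ: 141° + 10/60 + 4.7/3600 = 141 + 0.166667 + 0.001306 = 141.1679722
W → negative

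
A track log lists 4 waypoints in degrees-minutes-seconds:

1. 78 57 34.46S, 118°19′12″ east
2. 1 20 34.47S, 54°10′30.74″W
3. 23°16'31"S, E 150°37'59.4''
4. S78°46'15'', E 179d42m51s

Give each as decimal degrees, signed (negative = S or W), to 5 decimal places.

Point 1:
  φ: 57′ + 34.46″ = 57.57433′; 78 + 57.57433/60 = 78.959572
  S ⇒ negate
  Longitude: 118° + 19/60 + 12/3600 = 118 + 0.316667 + 0.003333 = 118.320000
  E → positive
Point 2:
  Latitude: 1° + 20/60 + 34.47/3600 = 1 + 0.333333 + 0.009575 = 1.342908
  hemisphere S, so the sign is −
  Longitude: 54 + 10/60 + 30.74/3600 = 54.175206
  hemisphere W, so the sign is −
Point 3:
  Latitude: 23° + 16/60 + 31/3600 = 23 + 0.266667 + 0.008611 = 23.275278
  hemisphere S, so the sign is −
  Lon: 150° + 37/60 + 59.4/3600 = 150 + 0.616667 + 0.016500 = 150.633167
  E ⇒ keep positive
Point 4:
  Latitude: 78° + 46/60 + 15/3600 = 78 + 0.766667 + 0.004167 = 78.770833
  S → negative
  Lon: 179° + 42/60 + 51/3600 = 179 + 0.700000 + 0.014167 = 179.714167
  E ⇒ keep positive

1. -78.95957, 118.32000
2. -1.34291, -54.17521
3. -23.27528, 150.63317
4. -78.77083, 179.71417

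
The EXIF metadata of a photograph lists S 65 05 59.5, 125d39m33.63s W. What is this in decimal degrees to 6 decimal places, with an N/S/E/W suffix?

Latitude: 5′ + 59.5″ = 5.99167′; 65 + 5.99167/60 = 65.0998611
Lon: 39′ + 33.63″ = 39.56050′; 125 + 39.56050/60 = 125.6593417

65.099861° S, 125.659342° W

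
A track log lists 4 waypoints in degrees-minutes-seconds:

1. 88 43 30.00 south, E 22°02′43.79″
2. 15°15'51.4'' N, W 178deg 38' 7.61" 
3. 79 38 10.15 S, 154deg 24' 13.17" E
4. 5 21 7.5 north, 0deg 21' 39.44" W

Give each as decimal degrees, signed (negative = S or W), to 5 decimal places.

Point 1:
  φ: 88 + 43/60 + 30/3600 = 88.725000
  S ⇒ negate
  λ: 22° + 2/60 + 43.79/3600 = 22 + 0.033333 + 0.012164 = 22.045497
  E → positive
Point 2:
  Lat: 15′ + 51.4″ = 15.85667′; 15 + 15.85667/60 = 15.264278
  N ⇒ keep positive
  Lon: 178 + 38/60 + 7.61/3600 = 178.635447
  W → negative
Point 3:
  Lat: 79 + 38/60 + 10.15/3600 = 79.636153
  S ⇒ negate
  Longitude: 154 + 24/60 + 13.17/3600 = 154.403658
  E → positive
Point 4:
  Lat: 5° + 21/60 + 7.5/3600 = 5 + 0.350000 + 0.002083 = 5.352083
  N → positive
  λ: 0° + 21/60 + 39.44/3600 = 0 + 0.350000 + 0.010956 = 0.360956
  W ⇒ negate

1. -88.72500, 22.04550
2. 15.26428, -178.63545
3. -79.63615, 154.40366
4. 5.35208, -0.36096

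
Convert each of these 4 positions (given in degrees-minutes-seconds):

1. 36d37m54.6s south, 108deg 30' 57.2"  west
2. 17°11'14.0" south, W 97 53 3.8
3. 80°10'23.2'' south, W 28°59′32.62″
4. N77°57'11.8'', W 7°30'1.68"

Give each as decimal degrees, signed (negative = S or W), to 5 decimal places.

1. -36.63183, -108.51589
2. -17.18722, -97.88439
3. -80.17311, -28.99239
4. 77.95328, -7.50047

Point 1:
  φ: 36 + 37/60 + 54.6/3600 = 36.631833
  hemisphere S, so the sign is −
  Longitude: 108° + 30/60 + 57.2/3600 = 108 + 0.500000 + 0.015889 = 108.515889
  W ⇒ negate
Point 2:
  Latitude: 17° + 11/60 + 14/3600 = 17 + 0.183333 + 0.003889 = 17.187222
  S ⇒ negate
  Lon: 97 + 53/60 + 3.8/3600 = 97.884389
  W → negative
Point 3:
  Lat: 80° + 10/60 + 23.2/3600 = 80 + 0.166667 + 0.006444 = 80.173111
  S → negative
  λ: 59′ + 32.62″ = 59.54367′; 28 + 59.54367/60 = 28.992394
  hemisphere W, so the sign is −
Point 4:
  Latitude: 77° + 57/60 + 11.8/3600 = 77 + 0.950000 + 0.003278 = 77.953278
  N ⇒ keep positive
  λ: 7 + 30/60 + 1.68/3600 = 7.500467
  hemisphere W, so the sign is −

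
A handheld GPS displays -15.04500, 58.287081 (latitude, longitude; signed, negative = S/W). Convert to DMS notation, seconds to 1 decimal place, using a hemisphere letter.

Latitude is negative → S; |value| = 15.045000
φ: whole degrees 15; 2.70000′ → 2′ and 42.000″
Lon: 0.287081° → 17.22486′; 0.22486 × 60 = 13.492″

15°02′42.0″ S, 58°17′13.5″ E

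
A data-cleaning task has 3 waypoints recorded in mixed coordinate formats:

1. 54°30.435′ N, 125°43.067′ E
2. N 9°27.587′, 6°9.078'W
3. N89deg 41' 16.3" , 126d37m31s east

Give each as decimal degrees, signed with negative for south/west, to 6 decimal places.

Point 1:
  φ: 54 + 30.435/60 = 54.5072500
  N → positive
  Longitude: 125 + 43.067/60 = 125.7177833
  E ⇒ keep positive
Point 2:
  φ: 27.587′ = 0.459783°; total 9.4597833
  N → positive
  λ: 9.078′ = 0.151300°; total 6.1513000
  W ⇒ negate
Point 3:
  φ: 41′ + 16.3″ = 41.27167′; 89 + 41.27167/60 = 89.6878611
  N → positive
  Lon: 126 + 37/60 + 31/3600 = 126.6252778
  E ⇒ keep positive

1. 54.507250, 125.717783
2. 9.459783, -6.151300
3. 89.687861, 126.625278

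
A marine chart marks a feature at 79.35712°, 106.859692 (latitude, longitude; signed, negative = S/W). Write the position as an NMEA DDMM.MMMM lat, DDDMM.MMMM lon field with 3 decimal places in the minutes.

7921.427,N / 10651.582,E

Lat: minutes = (79.357120 − 79) × 60 = 21.42720
Longitude: fractional part 0.859692 → 51.58152 minutes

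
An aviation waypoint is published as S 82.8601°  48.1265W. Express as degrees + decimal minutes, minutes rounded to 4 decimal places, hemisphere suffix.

φ: minutes = (82.860100 − 82) × 60 = 51.606000
Longitude: fractional part 0.126500 → 7.590000 minutes

82° 51.6060′ S, 48° 7.5900′ W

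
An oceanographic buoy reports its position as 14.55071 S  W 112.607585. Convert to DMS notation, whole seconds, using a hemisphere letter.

14°33′3″ S, 112°36′27″ W

Latitude: whole degrees 14; 33.04260′ → 33′ and 2.56″
Lon: 0.607585° → 36.45510′; 0.45510 × 60 = 27.31″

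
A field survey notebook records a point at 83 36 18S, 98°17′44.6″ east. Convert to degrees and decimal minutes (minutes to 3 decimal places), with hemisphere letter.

φ: seconds/60 = 0.30000; minutes = 36 + 0.30000 = 36.30000
Lon: seconds/60 = 0.74333; minutes = 17 + 0.74333 = 17.74333

83° 36.300′ S, 98° 17.743′ E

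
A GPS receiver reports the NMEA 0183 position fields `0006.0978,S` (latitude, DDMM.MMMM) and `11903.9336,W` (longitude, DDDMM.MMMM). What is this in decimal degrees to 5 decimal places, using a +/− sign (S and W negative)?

-0.10163, -119.06556

φ: degrees = first 2 digits = 0, minutes = 6.0978; 0 + 6.0978/60 = 0.101630
S ⇒ negate
Longitude: degrees = first 3 digits = 119, minutes = 3.9336; 119 + 3.9336/60 = 119.065560
W ⇒ negate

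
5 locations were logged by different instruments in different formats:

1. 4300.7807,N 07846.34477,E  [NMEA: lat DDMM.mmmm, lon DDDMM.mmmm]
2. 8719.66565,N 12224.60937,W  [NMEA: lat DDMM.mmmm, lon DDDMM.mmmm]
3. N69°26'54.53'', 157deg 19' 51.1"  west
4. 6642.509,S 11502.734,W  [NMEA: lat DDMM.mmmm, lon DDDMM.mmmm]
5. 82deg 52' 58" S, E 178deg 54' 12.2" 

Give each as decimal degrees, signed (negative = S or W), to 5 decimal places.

1. 43.01301, 78.77241
2. 87.32776, -122.41016
3. 69.44848, -157.33086
4. -66.70848, -115.04557
5. -82.88278, 178.90339

Point 1:
  φ: split at 2 digits → 43° and 0.7807′; 43 + 0.7807/60 = 43.013012
  N ⇒ keep positive
  Lon: degrees = first 3 digits = 78, minutes = 46.34477; 78 + 46.34477/60 = 78.772413
  E → positive
Point 2:
  Latitude: degrees = first 2 digits = 87, minutes = 19.66565; 87 + 19.66565/60 = 87.327761
  N → positive
  Longitude: degrees = first 3 digits = 122, minutes = 24.60937; 122 + 24.60937/60 = 122.410156
  hemisphere W, so the sign is −
Point 3:
  Latitude: 69 + 26/60 + 54.53/3600 = 69.448481
  N → positive
  λ: 157° + 19/60 + 51.1/3600 = 157 + 0.316667 + 0.014194 = 157.330861
  W ⇒ negate
Point 4:
  φ: split at 2 digits → 66° and 42.509′; 66 + 42.509/60 = 66.708483
  S ⇒ negate
  Longitude: degrees = first 3 digits = 115, minutes = 2.734; 115 + 2.734/60 = 115.045567
  hemisphere W, so the sign is −
Point 5:
  Latitude: 82 + 52/60 + 58/3600 = 82.882778
  S → negative
  λ: 54′ + 12.2″ = 54.20333′; 178 + 54.20333/60 = 178.903389
  E ⇒ keep positive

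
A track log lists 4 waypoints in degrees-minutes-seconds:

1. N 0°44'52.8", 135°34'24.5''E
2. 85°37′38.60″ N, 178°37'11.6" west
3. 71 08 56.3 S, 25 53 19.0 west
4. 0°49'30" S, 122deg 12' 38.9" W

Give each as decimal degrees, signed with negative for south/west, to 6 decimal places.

1. 0.748000, 135.573472
2. 85.627389, -178.619889
3. -71.148972, -25.888611
4. -0.825000, -122.210806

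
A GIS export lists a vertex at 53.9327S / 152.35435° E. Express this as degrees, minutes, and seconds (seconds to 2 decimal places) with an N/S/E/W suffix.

53°55′57.72″ S, 152°21′15.66″ E

Lat: 0.932700 × 60 = 55.96200′ → 55′, remainder × 60 = 57.7200″
Longitude: 0.354350 × 60 = 21.26100′ → 21′, remainder × 60 = 15.6600″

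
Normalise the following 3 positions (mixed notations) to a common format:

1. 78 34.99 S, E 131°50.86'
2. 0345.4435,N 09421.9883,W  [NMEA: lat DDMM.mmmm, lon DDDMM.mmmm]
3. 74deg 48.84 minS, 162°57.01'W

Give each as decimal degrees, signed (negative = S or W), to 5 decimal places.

1. -78.58317, 131.84767
2. 3.75739, -94.36647
3. -74.81400, -162.95017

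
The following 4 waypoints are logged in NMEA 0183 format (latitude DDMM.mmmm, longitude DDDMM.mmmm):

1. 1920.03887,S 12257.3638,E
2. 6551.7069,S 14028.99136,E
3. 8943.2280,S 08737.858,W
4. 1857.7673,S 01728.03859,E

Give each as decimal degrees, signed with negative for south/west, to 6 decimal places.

1. -19.333981, 122.956063
2. -65.861782, 140.483189
3. -89.720467, -87.630967
4. -18.962788, 17.467310

Point 1:
  φ: split at 2 digits → 19° and 20.03887′; 19 + 20.03887/60 = 19.3339812
  hemisphere S, so the sign is −
  Longitude: degrees = first 3 digits = 122, minutes = 57.3638; 122 + 57.3638/60 = 122.9560633
  E → positive
Point 2:
  Lat: split at 2 digits → 65° and 51.7069′; 65 + 51.7069/60 = 65.8617817
  S → negative
  λ: degrees = first 3 digits = 140, minutes = 28.99136; 140 + 28.99136/60 = 140.4831893
  E → positive
Point 3:
  Latitude: split at 2 digits → 89° and 43.228′; 89 + 43.228/60 = 89.7204667
  hemisphere S, so the sign is −
  Lon: split at 3 digits → 087° and 37.858′; 87 + 37.858/60 = 87.6309667
  W ⇒ negate
Point 4:
  Lat: degrees = first 2 digits = 18, minutes = 57.7673; 18 + 57.7673/60 = 18.9627883
  S → negative
  λ: degrees = first 3 digits = 17, minutes = 28.03859; 17 + 28.03859/60 = 17.4673098
  E ⇒ keep positive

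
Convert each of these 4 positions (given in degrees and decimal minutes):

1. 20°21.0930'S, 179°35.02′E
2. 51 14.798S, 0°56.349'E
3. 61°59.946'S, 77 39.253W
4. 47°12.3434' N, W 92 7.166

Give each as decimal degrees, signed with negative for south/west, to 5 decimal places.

1. -20.35155, 179.58367
2. -51.24663, 0.93915
3. -61.99910, -77.65422
4. 47.20572, -92.11943

Point 1:
  Latitude: 21.093′ = 0.351550°; total 20.351550
  hemisphere S, so the sign is −
  λ: 179 + 35.02/60 = 179.583667
  E ⇒ keep positive
Point 2:
  Lat: 51 + 14.798/60 = 51.246633
  S ⇒ negate
  λ: 56.349′ = 0.939150°; total 0.939150
  E → positive
Point 3:
  Latitude: 61 + 59.946/60 = 61.999100
  S ⇒ negate
  Lon: 77 + 39.253/60 = 77.654217
  W → negative
Point 4:
  Latitude: 12.3434′ = 0.205723°; total 47.205723
  N ⇒ keep positive
  Longitude: 92 + 7.166/60 = 92.119433
  hemisphere W, so the sign is −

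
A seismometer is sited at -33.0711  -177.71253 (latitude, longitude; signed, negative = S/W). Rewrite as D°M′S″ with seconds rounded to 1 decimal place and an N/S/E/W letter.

Latitude is negative → S; |value| = 33.071100
Latitude: 0.071100 × 60 = 4.26600′ → 4′, remainder × 60 = 15.960″
Longitude is negative → W; |value| = 177.712530
Longitude: 0.712530° → 42.75180′; 0.75180 × 60 = 45.108″

33°04′16.0″ S, 177°42′45.1″ W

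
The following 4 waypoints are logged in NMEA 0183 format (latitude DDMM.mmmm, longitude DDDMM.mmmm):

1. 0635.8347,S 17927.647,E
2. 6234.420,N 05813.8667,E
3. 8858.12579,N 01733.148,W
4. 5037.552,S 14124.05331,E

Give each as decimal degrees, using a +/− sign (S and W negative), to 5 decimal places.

Point 1:
  φ: split at 2 digits → 06° and 35.8347′; 6 + 35.8347/60 = 6.597245
  S ⇒ negate
  Longitude: split at 3 digits → 179° and 27.647′; 179 + 27.647/60 = 179.460783
  E → positive
Point 2:
  Lat: split at 2 digits → 62° and 34.42′; 62 + 34.42/60 = 62.573667
  N → positive
  Lon: degrees = first 3 digits = 58, minutes = 13.8667; 58 + 13.8667/60 = 58.231112
  E → positive
Point 3:
  Latitude: split at 2 digits → 88° and 58.12579′; 88 + 58.12579/60 = 88.968763
  N → positive
  λ: split at 3 digits → 017° and 33.148′; 17 + 33.148/60 = 17.552467
  W → negative
Point 4:
  Lat: split at 2 digits → 50° and 37.552′; 50 + 37.552/60 = 50.625867
  S → negative
  λ: split at 3 digits → 141° and 24.05331′; 141 + 24.05331/60 = 141.400889
  E → positive

1. -6.59725, 179.46078
2. 62.57367, 58.23111
3. 88.96876, -17.55247
4. -50.62587, 141.40089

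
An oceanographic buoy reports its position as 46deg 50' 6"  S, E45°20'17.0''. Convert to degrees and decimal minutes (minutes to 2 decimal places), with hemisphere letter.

Lat: 50 + 6/60 = 50.1000′
λ: 20 + 17/60 = 20.2833′

46° 50.10′ S, 45° 20.28′ E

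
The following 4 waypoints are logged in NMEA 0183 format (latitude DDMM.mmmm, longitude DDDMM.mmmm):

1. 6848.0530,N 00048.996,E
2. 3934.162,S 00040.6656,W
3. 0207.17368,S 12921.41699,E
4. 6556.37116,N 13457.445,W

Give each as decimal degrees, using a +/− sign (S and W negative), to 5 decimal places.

Point 1:
  Lat: split at 2 digits → 68° and 48.053′; 68 + 48.053/60 = 68.800883
  N → positive
  λ: split at 3 digits → 000° and 48.996′; 0 + 48.996/60 = 0.816600
  E → positive
Point 2:
  φ: split at 2 digits → 39° and 34.162′; 39 + 34.162/60 = 39.569367
  hemisphere S, so the sign is −
  Lon: degrees = first 3 digits = 0, minutes = 40.6656; 0 + 40.6656/60 = 0.677760
  W → negative
Point 3:
  Lat: split at 2 digits → 02° and 7.17368′; 2 + 7.17368/60 = 2.119561
  S ⇒ negate
  λ: degrees = first 3 digits = 129, minutes = 21.41699; 129 + 21.41699/60 = 129.356950
  E → positive
Point 4:
  φ: split at 2 digits → 65° and 56.37116′; 65 + 56.37116/60 = 65.939519
  N → positive
  Lon: degrees = first 3 digits = 134, minutes = 57.445; 134 + 57.445/60 = 134.957417
  hemisphere W, so the sign is −

1. 68.80088, 0.81660
2. -39.56937, -0.67776
3. -2.11956, 129.35695
4. 65.93952, -134.95742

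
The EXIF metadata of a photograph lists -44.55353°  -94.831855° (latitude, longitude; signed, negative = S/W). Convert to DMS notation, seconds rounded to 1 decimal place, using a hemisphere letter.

44°33′12.7″ S, 94°49′54.7″ W

Latitude is negative → S; |value| = 44.553530
φ: 0.553530 × 60 = 33.21180′ → 33′, remainder × 60 = 12.708″
Longitude is negative → W; |value| = 94.831855
λ: 0.831855 × 60 = 49.91130′ → 49′, remainder × 60 = 54.678″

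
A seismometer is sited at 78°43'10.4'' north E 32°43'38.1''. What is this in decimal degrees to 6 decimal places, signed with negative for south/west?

Lat: 78 + 43/60 + 10.4/3600 = 78.7195556
N ⇒ keep positive
λ: 32° + 43/60 + 38.1/3600 = 32 + 0.716667 + 0.010583 = 32.7272500
E → positive

78.719556, 32.727250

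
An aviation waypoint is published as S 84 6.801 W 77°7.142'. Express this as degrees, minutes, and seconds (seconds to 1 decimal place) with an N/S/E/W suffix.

φ: fractional minutes 0.80100 × 60 = 48.060″
Lon: fractional minutes 0.14200 × 60 = 8.520″

84°06′48.1″ S, 77°07′8.5″ W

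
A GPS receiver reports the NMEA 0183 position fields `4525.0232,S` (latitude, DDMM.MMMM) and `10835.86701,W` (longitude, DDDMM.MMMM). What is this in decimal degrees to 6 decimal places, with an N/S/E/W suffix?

Lat: split at 2 digits → 45° and 25.0232′; 45 + 25.0232/60 = 45.4170533
λ: degrees = first 3 digits = 108, minutes = 35.86701; 108 + 35.86701/60 = 108.5977835

45.417053° S, 108.597784° W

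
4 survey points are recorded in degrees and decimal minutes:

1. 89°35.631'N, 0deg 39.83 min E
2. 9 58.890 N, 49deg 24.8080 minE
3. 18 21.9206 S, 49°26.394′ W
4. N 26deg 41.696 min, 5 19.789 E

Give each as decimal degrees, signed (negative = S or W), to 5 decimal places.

Point 1:
  φ: 35.631′ = 0.593850°; total 89.593850
  N ⇒ keep positive
  Lon: 39.83′ = 0.663833°; total 0.663833
  E ⇒ keep positive
Point 2:
  Lat: 9 + 58.89/60 = 9.981500
  N ⇒ keep positive
  λ: 24.808′ = 0.413467°; total 49.413467
  E ⇒ keep positive
Point 3:
  Latitude: 21.9206′ = 0.365343°; total 18.365343
  S → negative
  Lon: 26.394′ = 0.439900°; total 49.439900
  hemisphere W, so the sign is −
Point 4:
  Lat: 26 + 41.696/60 = 26.694933
  N ⇒ keep positive
  Longitude: 5 + 19.789/60 = 5.329817
  E → positive

1. 89.59385, 0.66383
2. 9.98150, 49.41347
3. -18.36534, -49.43990
4. 26.69493, 5.32982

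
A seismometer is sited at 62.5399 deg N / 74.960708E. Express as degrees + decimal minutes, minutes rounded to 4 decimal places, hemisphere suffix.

62° 32.3940′ N, 74° 57.6425′ E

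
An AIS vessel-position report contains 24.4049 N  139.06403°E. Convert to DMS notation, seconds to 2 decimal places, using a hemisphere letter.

24°24′17.64″ N, 139°03′50.51″ E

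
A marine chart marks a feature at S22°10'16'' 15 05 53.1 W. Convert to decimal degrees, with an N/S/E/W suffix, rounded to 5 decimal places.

22.17111° S, 15.09808° W

Lat: 22 + 10/60 + 16/3600 = 22.171111
Longitude: 15 + 5/60 + 53.1/3600 = 15.098083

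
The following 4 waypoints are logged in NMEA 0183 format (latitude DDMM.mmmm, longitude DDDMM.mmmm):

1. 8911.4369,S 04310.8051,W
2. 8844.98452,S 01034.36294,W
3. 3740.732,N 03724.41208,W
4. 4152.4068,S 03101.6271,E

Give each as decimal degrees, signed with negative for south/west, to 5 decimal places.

Point 1:
  Lat: split at 2 digits → 89° and 11.4369′; 89 + 11.4369/60 = 89.190615
  S ⇒ negate
  Longitude: degrees = first 3 digits = 43, minutes = 10.8051; 43 + 10.8051/60 = 43.180085
  W ⇒ negate
Point 2:
  Lat: split at 2 digits → 88° and 44.98452′; 88 + 44.98452/60 = 88.749742
  S → negative
  Lon: split at 3 digits → 010° and 34.36294′; 10 + 34.36294/60 = 10.572716
  hemisphere W, so the sign is −
Point 3:
  φ: split at 2 digits → 37° and 40.732′; 37 + 40.732/60 = 37.678867
  N → positive
  Lon: degrees = first 3 digits = 37, minutes = 24.41208; 37 + 24.41208/60 = 37.406868
  hemisphere W, so the sign is −
Point 4:
  φ: degrees = first 2 digits = 41, minutes = 52.4068; 41 + 52.4068/60 = 41.873447
  S → negative
  Lon: split at 3 digits → 031° and 1.6271′; 31 + 1.6271/60 = 31.027118
  E ⇒ keep positive

1. -89.19062, -43.18009
2. -88.74974, -10.57272
3. 37.67887, -37.40687
4. -41.87345, 31.02712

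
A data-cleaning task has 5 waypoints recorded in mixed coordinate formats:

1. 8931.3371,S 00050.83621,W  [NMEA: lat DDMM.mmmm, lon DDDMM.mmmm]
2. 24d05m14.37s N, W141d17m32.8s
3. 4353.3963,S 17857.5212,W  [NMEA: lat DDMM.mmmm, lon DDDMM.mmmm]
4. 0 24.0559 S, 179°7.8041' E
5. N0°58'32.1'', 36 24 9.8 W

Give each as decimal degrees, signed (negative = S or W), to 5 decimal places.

1. -89.52229, -0.84727
2. 24.08733, -141.29244
3. -43.88994, -178.95869
4. -0.40093, 179.13007
5. 0.97558, -36.40272

Point 1:
  Latitude: split at 2 digits → 89° and 31.3371′; 89 + 31.3371/60 = 89.522285
  hemisphere S, so the sign is −
  λ: split at 3 digits → 000° and 50.83621′; 0 + 50.83621/60 = 0.847270
  W → negative
Point 2:
  Latitude: 5′ + 14.37″ = 5.23950′; 24 + 5.23950/60 = 24.087325
  N ⇒ keep positive
  Lon: 141° + 17/60 + 32.8/3600 = 141 + 0.283333 + 0.009111 = 141.292444
  hemisphere W, so the sign is −
Point 3:
  Latitude: split at 2 digits → 43° and 53.3963′; 43 + 53.3963/60 = 43.889938
  hemisphere S, so the sign is −
  Lon: split at 3 digits → 178° and 57.5212′; 178 + 57.5212/60 = 178.958687
  W → negative
Point 4:
  φ: 24.0559′ = 0.400932°; total 0.400932
  S ⇒ negate
  Longitude: 7.8041′ = 0.130068°; total 179.130068
  E ⇒ keep positive
Point 5:
  φ: 0 + 58/60 + 32.1/3600 = 0.975583
  N ⇒ keep positive
  Longitude: 36° + 24/60 + 9.8/3600 = 36 + 0.400000 + 0.002722 = 36.402722
  W → negative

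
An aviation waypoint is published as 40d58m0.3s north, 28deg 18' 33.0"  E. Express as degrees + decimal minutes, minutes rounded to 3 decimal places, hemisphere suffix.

40° 58.005′ N, 28° 18.550′ E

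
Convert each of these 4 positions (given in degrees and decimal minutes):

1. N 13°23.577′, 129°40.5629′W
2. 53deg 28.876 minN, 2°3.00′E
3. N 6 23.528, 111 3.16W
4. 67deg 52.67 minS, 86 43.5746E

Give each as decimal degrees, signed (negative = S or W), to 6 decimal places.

1. 13.392950, -129.676048
2. 53.481267, 2.050000
3. 6.392133, -111.052667
4. -67.877833, 86.726243

Point 1:
  Latitude: 13 + 23.577/60 = 13.3929500
  N → positive
  λ: 40.5629′ = 0.676048°; total 129.6760483
  W → negative
Point 2:
  φ: 53 + 28.876/60 = 53.4812667
  N ⇒ keep positive
  λ: 3′ = 0.050000°; total 2.0500000
  E → positive
Point 3:
  Lat: 6 + 23.528/60 = 6.3921333
  N ⇒ keep positive
  Lon: 111 + 3.16/60 = 111.0526667
  W → negative
Point 4:
  Latitude: 52.67′ = 0.877833°; total 67.8778333
  S → negative
  Lon: 86 + 43.5746/60 = 86.7262433
  E → positive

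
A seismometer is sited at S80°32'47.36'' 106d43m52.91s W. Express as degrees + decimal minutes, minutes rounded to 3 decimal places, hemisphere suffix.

φ: seconds/60 = 0.78933; minutes = 32 + 0.78933 = 32.78933
λ: seconds/60 = 0.88183; minutes = 43 + 0.88183 = 43.88183

80° 32.789′ S, 106° 43.882′ W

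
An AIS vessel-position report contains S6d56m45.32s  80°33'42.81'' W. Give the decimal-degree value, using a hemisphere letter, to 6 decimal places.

Lat: 56′ + 45.32″ = 56.75533′; 6 + 56.75533/60 = 6.9459222
Lon: 33′ + 42.81″ = 33.71350′; 80 + 33.71350/60 = 80.5618917

6.945922° S, 80.561892° W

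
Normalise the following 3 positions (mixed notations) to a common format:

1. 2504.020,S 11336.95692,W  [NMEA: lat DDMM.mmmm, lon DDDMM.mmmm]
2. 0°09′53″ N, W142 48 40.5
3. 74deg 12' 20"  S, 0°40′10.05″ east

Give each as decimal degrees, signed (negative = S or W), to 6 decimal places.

1. -25.067000, -113.615949
2. 0.164722, -142.811250
3. -74.205556, 0.669458

Point 1:
  φ: split at 2 digits → 25° and 4.02′; 25 + 4.02/60 = 25.0670000
  S → negative
  Lon: degrees = first 3 digits = 113, minutes = 36.95692; 113 + 36.95692/60 = 113.6159487
  hemisphere W, so the sign is −
Point 2:
  Lat: 0 + 9/60 + 53/3600 = 0.1647222
  N ⇒ keep positive
  λ: 142 + 48/60 + 40.5/3600 = 142.8112500
  W → negative
Point 3:
  φ: 12′ + 20″ = 12.33333′; 74 + 12.33333/60 = 74.2055556
  S → negative
  Lon: 0 + 40/60 + 10.05/3600 = 0.6694583
  E → positive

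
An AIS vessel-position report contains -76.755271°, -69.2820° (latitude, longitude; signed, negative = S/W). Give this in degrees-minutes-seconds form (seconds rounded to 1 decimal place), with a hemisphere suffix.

76°45′19.0″ S, 69°16′55.2″ W

Latitude is negative → S; |value| = 76.755271
Latitude: whole degrees 76; 45.31626′ → 45′ and 18.976″
Longitude is negative → W; |value| = 69.282000
Lon: 0.282000° → 16.92000′; 0.92000 × 60 = 55.200″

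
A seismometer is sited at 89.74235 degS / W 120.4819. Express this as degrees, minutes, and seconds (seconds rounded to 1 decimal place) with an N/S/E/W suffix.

Lat: whole degrees 89; 44.54100′ → 44′ and 32.460″
Lon: whole degrees 120; 28.91400′ → 28′ and 54.840″

89°44′32.5″ S, 120°28′54.8″ W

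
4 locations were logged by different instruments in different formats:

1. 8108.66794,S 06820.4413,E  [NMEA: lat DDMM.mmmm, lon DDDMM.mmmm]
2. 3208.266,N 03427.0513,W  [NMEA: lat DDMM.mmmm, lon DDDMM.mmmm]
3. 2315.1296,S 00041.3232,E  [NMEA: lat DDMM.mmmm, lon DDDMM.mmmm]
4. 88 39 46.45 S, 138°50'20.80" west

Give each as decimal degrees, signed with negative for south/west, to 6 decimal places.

1. -81.144466, 68.340688
2. 32.137767, -34.450855
3. -23.252160, 0.688720
4. -88.662903, -138.839111

Point 1:
  Latitude: degrees = first 2 digits = 81, minutes = 8.66794; 81 + 8.66794/60 = 81.1444657
  hemisphere S, so the sign is −
  Lon: split at 3 digits → 068° and 20.4413′; 68 + 20.4413/60 = 68.3406883
  E ⇒ keep positive
Point 2:
  φ: split at 2 digits → 32° and 8.266′; 32 + 8.266/60 = 32.1377667
  N ⇒ keep positive
  Longitude: split at 3 digits → 034° and 27.0513′; 34 + 27.0513/60 = 34.4508550
  W → negative
Point 3:
  Latitude: degrees = first 2 digits = 23, minutes = 15.1296; 23 + 15.1296/60 = 23.2521600
  S → negative
  Longitude: degrees = first 3 digits = 0, minutes = 41.3232; 0 + 41.3232/60 = 0.6887200
  E ⇒ keep positive
Point 4:
  φ: 88 + 39/60 + 46.45/3600 = 88.6629028
  S → negative
  λ: 138 + 50/60 + 20.8/3600 = 138.8391111
  hemisphere W, so the sign is −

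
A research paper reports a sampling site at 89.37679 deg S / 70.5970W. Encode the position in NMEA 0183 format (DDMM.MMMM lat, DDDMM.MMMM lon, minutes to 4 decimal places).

8922.6074,S / 07035.8200,W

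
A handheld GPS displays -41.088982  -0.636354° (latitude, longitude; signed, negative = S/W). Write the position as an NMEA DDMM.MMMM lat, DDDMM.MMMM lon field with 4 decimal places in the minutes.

Latitude is negative → S; |value| = 41.088982
φ: 41° + 0.088982 × 60 = 41° 5.338920′
Longitude is negative → W; |value| = 0.636354
Longitude: 0° + 0.636354 × 60 = 0° 38.181240′

4105.3389,S / 00038.1812,W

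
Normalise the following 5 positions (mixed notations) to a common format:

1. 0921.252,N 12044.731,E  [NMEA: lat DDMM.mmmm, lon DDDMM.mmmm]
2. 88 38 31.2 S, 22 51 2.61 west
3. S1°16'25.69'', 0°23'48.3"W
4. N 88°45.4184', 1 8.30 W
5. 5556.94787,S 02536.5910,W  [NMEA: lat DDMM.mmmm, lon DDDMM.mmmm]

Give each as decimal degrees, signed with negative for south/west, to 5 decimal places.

Point 1:
  Latitude: split at 2 digits → 09° and 21.252′; 9 + 21.252/60 = 9.354200
  N ⇒ keep positive
  Longitude: split at 3 digits → 120° and 44.731′; 120 + 44.731/60 = 120.745517
  E → positive
Point 2:
  φ: 88° + 38/60 + 31.2/3600 = 88 + 0.633333 + 0.008667 = 88.642000
  hemisphere S, so the sign is −
  Lon: 22 + 51/60 + 2.61/3600 = 22.850725
  hemisphere W, so the sign is −
Point 3:
  Latitude: 16′ + 25.69″ = 16.42817′; 1 + 16.42817/60 = 1.273803
  hemisphere S, so the sign is −
  Longitude: 0° + 23/60 + 48.3/3600 = 0 + 0.383333 + 0.013417 = 0.396750
  W ⇒ negate
Point 4:
  Lat: 88 + 45.4184/60 = 88.756973
  N → positive
  λ: 1 + 8.3/60 = 1.138333
  W → negative
Point 5:
  φ: degrees = first 2 digits = 55, minutes = 56.94787; 55 + 56.94787/60 = 55.949131
  S ⇒ negate
  Lon: split at 3 digits → 025° and 36.591′; 25 + 36.591/60 = 25.609850
  hemisphere W, so the sign is −

1. 9.35420, 120.74552
2. -88.64200, -22.85073
3. -1.27380, -0.39675
4. 88.75697, -1.13833
5. -55.94913, -25.60985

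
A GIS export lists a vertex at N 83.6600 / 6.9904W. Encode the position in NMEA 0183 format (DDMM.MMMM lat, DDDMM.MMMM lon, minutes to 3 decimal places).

Latitude: minutes = (83.660000 − 83) × 60 = 39.60000
Longitude: minutes = (6.990400 − 6) × 60 = 59.42400

8339.600,N / 00659.424,W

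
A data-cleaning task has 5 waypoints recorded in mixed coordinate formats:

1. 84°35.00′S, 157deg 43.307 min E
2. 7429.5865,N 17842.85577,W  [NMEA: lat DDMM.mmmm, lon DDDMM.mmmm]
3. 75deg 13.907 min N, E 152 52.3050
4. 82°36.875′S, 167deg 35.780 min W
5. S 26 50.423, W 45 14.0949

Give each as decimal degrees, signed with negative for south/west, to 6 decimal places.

Point 1:
  Latitude: 84 + 35/60 = 84.5833333
  S ⇒ negate
  λ: 43.307′ = 0.721783°; total 157.7217833
  E ⇒ keep positive
Point 2:
  Lat: degrees = first 2 digits = 74, minutes = 29.5865; 74 + 29.5865/60 = 74.4931083
  N → positive
  Lon: split at 3 digits → 178° and 42.85577′; 178 + 42.85577/60 = 178.7142628
  W → negative
Point 3:
  Latitude: 75 + 13.907/60 = 75.2317833
  N ⇒ keep positive
  λ: 52.305′ = 0.871750°; total 152.8717500
  E → positive
Point 4:
  φ: 82 + 36.875/60 = 82.6145833
  hemisphere S, so the sign is −
  λ: 167 + 35.78/60 = 167.5963333
  W ⇒ negate
Point 5:
  φ: 50.423′ = 0.840383°; total 26.8403833
  S → negative
  λ: 14.0949′ = 0.234915°; total 45.2349150
  hemisphere W, so the sign is −

1. -84.583333, 157.721783
2. 74.493108, -178.714263
3. 75.231783, 152.871750
4. -82.614583, -167.596333
5. -26.840383, -45.234915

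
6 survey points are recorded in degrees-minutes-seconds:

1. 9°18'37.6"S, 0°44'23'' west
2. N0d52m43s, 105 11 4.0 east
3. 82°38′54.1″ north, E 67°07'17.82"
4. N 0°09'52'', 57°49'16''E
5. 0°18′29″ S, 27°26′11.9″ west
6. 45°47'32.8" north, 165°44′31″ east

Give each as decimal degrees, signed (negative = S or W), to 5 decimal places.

Point 1:
  φ: 9 + 18/60 + 37.6/3600 = 9.310444
  S → negative
  Longitude: 44′ + 23″ = 44.38333′; 0 + 44.38333/60 = 0.739722
  W → negative
Point 2:
  Lat: 0 + 52/60 + 43/3600 = 0.878611
  N → positive
  Longitude: 11′ + 4″ = 11.06667′; 105 + 11.06667/60 = 105.184444
  E ⇒ keep positive
Point 3:
  Latitude: 38′ + 54.1″ = 38.90167′; 82 + 38.90167/60 = 82.648361
  N ⇒ keep positive
  Longitude: 67° + 7/60 + 17.82/3600 = 67 + 0.116667 + 0.004950 = 67.121617
  E ⇒ keep positive
Point 4:
  Latitude: 0° + 9/60 + 52/3600 = 0 + 0.150000 + 0.014444 = 0.164444
  N → positive
  λ: 57 + 49/60 + 16/3600 = 57.821111
  E ⇒ keep positive
Point 5:
  φ: 0 + 18/60 + 29/3600 = 0.308056
  S ⇒ negate
  λ: 26′ + 11.9″ = 26.19833′; 27 + 26.19833/60 = 27.436639
  W → negative
Point 6:
  Lat: 45° + 47/60 + 32.8/3600 = 45 + 0.783333 + 0.009111 = 45.792444
  N ⇒ keep positive
  Longitude: 165 + 44/60 + 31/3600 = 165.741944
  E ⇒ keep positive

1. -9.31044, -0.73972
2. 0.87861, 105.18444
3. 82.64836, 67.12162
4. 0.16444, 57.82111
5. -0.30806, -27.43664
6. 45.79244, 165.74194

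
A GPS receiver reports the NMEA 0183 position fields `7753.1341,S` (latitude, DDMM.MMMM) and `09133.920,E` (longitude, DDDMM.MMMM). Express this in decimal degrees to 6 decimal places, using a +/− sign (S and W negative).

-77.885568, 91.565333

Lat: split at 2 digits → 77° and 53.1341′; 77 + 53.1341/60 = 77.8855683
S → negative
Longitude: split at 3 digits → 091° and 33.92′; 91 + 33.92/60 = 91.5653333
E → positive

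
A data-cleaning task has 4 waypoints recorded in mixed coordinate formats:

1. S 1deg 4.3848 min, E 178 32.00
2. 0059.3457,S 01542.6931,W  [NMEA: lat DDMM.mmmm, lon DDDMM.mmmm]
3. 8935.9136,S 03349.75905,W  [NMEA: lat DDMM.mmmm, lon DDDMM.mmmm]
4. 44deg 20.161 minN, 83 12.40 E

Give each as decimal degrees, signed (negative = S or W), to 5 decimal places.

1. -1.07308, 178.53333
2. -0.98910, -15.71155
3. -89.59856, -33.82932
4. 44.33602, 83.20667

Point 1:
  Latitude: 4.3848′ = 0.073080°; total 1.073080
  hemisphere S, so the sign is −
  Longitude: 32′ = 0.533333°; total 178.533333
  E ⇒ keep positive
Point 2:
  Latitude: degrees = first 2 digits = 0, minutes = 59.3457; 0 + 59.3457/60 = 0.989095
  S → negative
  Longitude: split at 3 digits → 015° and 42.6931′; 15 + 42.6931/60 = 15.711552
  hemisphere W, so the sign is −
Point 3:
  Latitude: degrees = first 2 digits = 89, minutes = 35.9136; 89 + 35.9136/60 = 89.598560
  hemisphere S, so the sign is −
  Lon: split at 3 digits → 033° and 49.75905′; 33 + 49.75905/60 = 33.829318
  W → negative
Point 4:
  Lat: 20.161′ = 0.336017°; total 44.336017
  N ⇒ keep positive
  Longitude: 12.4′ = 0.206667°; total 83.206667
  E → positive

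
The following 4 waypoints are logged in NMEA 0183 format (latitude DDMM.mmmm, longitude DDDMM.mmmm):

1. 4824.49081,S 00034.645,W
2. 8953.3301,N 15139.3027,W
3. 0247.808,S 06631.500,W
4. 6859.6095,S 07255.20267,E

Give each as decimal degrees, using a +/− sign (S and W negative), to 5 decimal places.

1. -48.40818, -0.57742
2. 89.88884, -151.65505
3. -2.79680, -66.52500
4. -68.99349, 72.92004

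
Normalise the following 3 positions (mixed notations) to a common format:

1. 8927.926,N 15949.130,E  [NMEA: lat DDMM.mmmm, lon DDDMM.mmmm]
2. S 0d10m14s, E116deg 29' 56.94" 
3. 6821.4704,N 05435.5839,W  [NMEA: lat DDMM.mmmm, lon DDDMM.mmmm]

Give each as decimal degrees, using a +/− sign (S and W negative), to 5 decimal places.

Point 1:
  φ: split at 2 digits → 89° and 27.926′; 89 + 27.926/60 = 89.465433
  N ⇒ keep positive
  Lon: degrees = first 3 digits = 159, minutes = 49.13; 159 + 49.13/60 = 159.818833
  E → positive
Point 2:
  Lat: 0° + 10/60 + 14/3600 = 0 + 0.166667 + 0.003889 = 0.170556
  hemisphere S, so the sign is −
  λ: 29′ + 56.94″ = 29.94900′; 116 + 29.94900/60 = 116.499150
  E ⇒ keep positive
Point 3:
  Latitude: split at 2 digits → 68° and 21.4704′; 68 + 21.4704/60 = 68.357840
  N → positive
  λ: split at 3 digits → 054° and 35.5839′; 54 + 35.5839/60 = 54.593065
  W → negative

1. 89.46543, 159.81883
2. -0.17056, 116.49915
3. 68.35784, -54.59307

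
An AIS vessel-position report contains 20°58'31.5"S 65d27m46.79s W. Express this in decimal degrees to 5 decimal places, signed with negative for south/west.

Lat: 20 + 58/60 + 31.5/3600 = 20.975417
S → negative
Longitude: 65 + 27/60 + 46.79/3600 = 65.462997
W → negative

-20.97542, -65.46300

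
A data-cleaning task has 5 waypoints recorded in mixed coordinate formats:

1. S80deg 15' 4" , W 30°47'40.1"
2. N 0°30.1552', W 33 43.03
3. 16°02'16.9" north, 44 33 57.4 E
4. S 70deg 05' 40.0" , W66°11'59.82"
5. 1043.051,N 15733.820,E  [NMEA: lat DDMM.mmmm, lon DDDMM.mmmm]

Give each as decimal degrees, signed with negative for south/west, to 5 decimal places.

Point 1:
  φ: 15′ + 4″ = 15.06667′; 80 + 15.06667/60 = 80.251111
  S ⇒ negate
  λ: 30 + 47/60 + 40.1/3600 = 30.794472
  W → negative
Point 2:
  φ: 0 + 30.1552/60 = 0.502587
  N ⇒ keep positive
  λ: 33 + 43.03/60 = 33.717167
  W → negative
Point 3:
  Lat: 2′ + 16.9″ = 2.28167′; 16 + 2.28167/60 = 16.038028
  N → positive
  Longitude: 44° + 33/60 + 57.4/3600 = 44 + 0.550000 + 0.015944 = 44.565944
  E → positive
Point 4:
  Latitude: 70° + 5/60 + 40/3600 = 70 + 0.083333 + 0.011111 = 70.094444
  S ⇒ negate
  λ: 66 + 11/60 + 59.82/3600 = 66.199950
  hemisphere W, so the sign is −
Point 5:
  Latitude: split at 2 digits → 10° and 43.051′; 10 + 43.051/60 = 10.717517
  N ⇒ keep positive
  Longitude: split at 3 digits → 157° and 33.82′; 157 + 33.82/60 = 157.563667
  E → positive

1. -80.25111, -30.79447
2. 0.50259, -33.71717
3. 16.03803, 44.56594
4. -70.09444, -66.19995
5. 10.71752, 157.56367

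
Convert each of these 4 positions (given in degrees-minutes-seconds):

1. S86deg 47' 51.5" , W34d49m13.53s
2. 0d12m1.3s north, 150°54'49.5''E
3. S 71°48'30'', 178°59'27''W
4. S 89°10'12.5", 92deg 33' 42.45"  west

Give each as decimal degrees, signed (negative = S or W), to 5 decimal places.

Point 1:
  φ: 86 + 47/60 + 51.5/3600 = 86.797639
  hemisphere S, so the sign is −
  λ: 34° + 49/60 + 13.53/3600 = 34 + 0.816667 + 0.003758 = 34.820425
  W ⇒ negate
Point 2:
  Lat: 12′ + 1.3″ = 12.02167′; 0 + 12.02167/60 = 0.200361
  N → positive
  Longitude: 54′ + 49.5″ = 54.82500′; 150 + 54.82500/60 = 150.913750
  E → positive
Point 3:
  Lat: 71° + 48/60 + 30/3600 = 71 + 0.800000 + 0.008333 = 71.808333
  S → negative
  Lon: 59′ + 27″ = 59.45000′; 178 + 59.45000/60 = 178.990833
  W → negative
Point 4:
  Latitude: 89° + 10/60 + 12.5/3600 = 89 + 0.166667 + 0.003472 = 89.170139
  S ⇒ negate
  Longitude: 92 + 33/60 + 42.45/3600 = 92.561792
  W → negative

1. -86.79764, -34.82043
2. 0.20036, 150.91375
3. -71.80833, -178.99083
4. -89.17014, -92.56179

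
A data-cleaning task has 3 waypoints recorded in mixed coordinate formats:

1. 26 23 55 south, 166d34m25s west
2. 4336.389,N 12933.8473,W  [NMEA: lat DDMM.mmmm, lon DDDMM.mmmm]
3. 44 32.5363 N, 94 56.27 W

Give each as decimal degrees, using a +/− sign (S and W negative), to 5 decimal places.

Point 1:
  Latitude: 26 + 23/60 + 55/3600 = 26.398611
  hemisphere S, so the sign is −
  λ: 34′ + 25″ = 34.41667′; 166 + 34.41667/60 = 166.573611
  hemisphere W, so the sign is −
Point 2:
  Lat: split at 2 digits → 43° and 36.389′; 43 + 36.389/60 = 43.606483
  N → positive
  Lon: degrees = first 3 digits = 129, minutes = 33.8473; 129 + 33.8473/60 = 129.564122
  W ⇒ negate
Point 3:
  φ: 44 + 32.5363/60 = 44.542272
  N ⇒ keep positive
  Longitude: 94 + 56.27/60 = 94.937833
  hemisphere W, so the sign is −

1. -26.39861, -166.57361
2. 43.60648, -129.56412
3. 44.54227, -94.93783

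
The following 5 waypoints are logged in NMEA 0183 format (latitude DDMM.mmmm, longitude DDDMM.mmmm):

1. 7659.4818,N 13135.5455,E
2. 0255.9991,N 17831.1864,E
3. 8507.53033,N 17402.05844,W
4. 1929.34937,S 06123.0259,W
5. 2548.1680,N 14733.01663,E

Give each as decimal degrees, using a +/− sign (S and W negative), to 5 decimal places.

1. 76.99136, 131.59243
2. 2.93332, 178.51977
3. 85.12551, -174.03431
4. -19.48916, -61.38377
5. 25.80280, 147.55028

Point 1:
  φ: degrees = first 2 digits = 76, minutes = 59.4818; 76 + 59.4818/60 = 76.991363
  N → positive
  λ: split at 3 digits → 131° and 35.5455′; 131 + 35.5455/60 = 131.592425
  E ⇒ keep positive
Point 2:
  φ: split at 2 digits → 02° and 55.9991′; 2 + 55.9991/60 = 2.933318
  N → positive
  λ: degrees = first 3 digits = 178, minutes = 31.1864; 178 + 31.1864/60 = 178.519773
  E ⇒ keep positive
Point 3:
  Latitude: degrees = first 2 digits = 85, minutes = 7.53033; 85 + 7.53033/60 = 85.125506
  N ⇒ keep positive
  Lon: degrees = first 3 digits = 174, minutes = 2.05844; 174 + 2.05844/60 = 174.034307
  hemisphere W, so the sign is −
Point 4:
  Latitude: degrees = first 2 digits = 19, minutes = 29.34937; 19 + 29.34937/60 = 19.489156
  S ⇒ negate
  Lon: degrees = first 3 digits = 61, minutes = 23.0259; 61 + 23.0259/60 = 61.383765
  hemisphere W, so the sign is −
Point 5:
  Lat: split at 2 digits → 25° and 48.168′; 25 + 48.168/60 = 25.802800
  N → positive
  Longitude: degrees = first 3 digits = 147, minutes = 33.01663; 147 + 33.01663/60 = 147.550277
  E ⇒ keep positive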